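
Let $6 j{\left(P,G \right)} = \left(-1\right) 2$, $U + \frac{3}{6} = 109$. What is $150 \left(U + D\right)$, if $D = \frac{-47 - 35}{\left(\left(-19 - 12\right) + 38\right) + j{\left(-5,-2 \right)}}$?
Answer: $14430$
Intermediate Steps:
$U = \frac{217}{2}$ ($U = - \frac{1}{2} + 109 = \frac{217}{2} \approx 108.5$)
$j{\left(P,G \right)} = - \frac{1}{3}$ ($j{\left(P,G \right)} = \frac{\left(-1\right) 2}{6} = \frac{1}{6} \left(-2\right) = - \frac{1}{3}$)
$D = - \frac{123}{10}$ ($D = \frac{-47 - 35}{\left(\left(-19 - 12\right) + 38\right) - \frac{1}{3}} = - \frac{82}{\left(\left(-19 - 12\right) + 38\right) - \frac{1}{3}} = - \frac{82}{\left(-31 + 38\right) - \frac{1}{3}} = - \frac{82}{7 - \frac{1}{3}} = - \frac{82}{\frac{20}{3}} = \left(-82\right) \frac{3}{20} = - \frac{123}{10} \approx -12.3$)
$150 \left(U + D\right) = 150 \left(\frac{217}{2} - \frac{123}{10}\right) = 150 \cdot \frac{481}{5} = 14430$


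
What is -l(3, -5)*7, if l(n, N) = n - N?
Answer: -56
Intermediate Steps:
-l(3, -5)*7 = -(3 - 1*(-5))*7 = -(3 + 5)*7 = -1*8*7 = -8*7 = -56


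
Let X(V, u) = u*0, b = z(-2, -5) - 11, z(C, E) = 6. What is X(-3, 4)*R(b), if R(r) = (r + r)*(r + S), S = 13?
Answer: 0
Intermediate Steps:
b = -5 (b = 6 - 11 = -5)
R(r) = 2*r*(13 + r) (R(r) = (r + r)*(r + 13) = (2*r)*(13 + r) = 2*r*(13 + r))
X(V, u) = 0
X(-3, 4)*R(b) = 0*(2*(-5)*(13 - 5)) = 0*(2*(-5)*8) = 0*(-80) = 0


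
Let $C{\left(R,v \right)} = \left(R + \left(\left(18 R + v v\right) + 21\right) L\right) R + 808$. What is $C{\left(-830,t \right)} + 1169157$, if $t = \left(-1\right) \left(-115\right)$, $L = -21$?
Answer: $-27667555$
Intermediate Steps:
$t = 115$
$C{\left(R,v \right)} = 808 + R \left(-441 - 377 R - 21 v^{2}\right)$ ($C{\left(R,v \right)} = \left(R + \left(\left(18 R + v v\right) + 21\right) \left(-21\right)\right) R + 808 = \left(R + \left(\left(18 R + v^{2}\right) + 21\right) \left(-21\right)\right) R + 808 = \left(R + \left(\left(v^{2} + 18 R\right) + 21\right) \left(-21\right)\right) R + 808 = \left(R + \left(21 + v^{2} + 18 R\right) \left(-21\right)\right) R + 808 = \left(R - \left(441 + 21 v^{2} + 378 R\right)\right) R + 808 = \left(-441 - 377 R - 21 v^{2}\right) R + 808 = R \left(-441 - 377 R - 21 v^{2}\right) + 808 = 808 + R \left(-441 - 377 R - 21 v^{2}\right)$)
$C{\left(-830,t \right)} + 1169157 = \left(808 - -366030 - 377 \left(-830\right)^{2} - - 17430 \cdot 115^{2}\right) + 1169157 = \left(808 + 366030 - 259715300 - \left(-17430\right) 13225\right) + 1169157 = \left(808 + 366030 - 259715300 + 230511750\right) + 1169157 = -28836712 + 1169157 = -27667555$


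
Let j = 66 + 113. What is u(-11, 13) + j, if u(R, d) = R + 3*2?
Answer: 174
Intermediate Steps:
j = 179
u(R, d) = 6 + R (u(R, d) = R + 6 = 6 + R)
u(-11, 13) + j = (6 - 11) + 179 = -5 + 179 = 174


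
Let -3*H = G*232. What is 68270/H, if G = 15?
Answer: -6827/116 ≈ -58.853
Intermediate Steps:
H = -1160 (H = -5*232 = -⅓*3480 = -1160)
68270/H = 68270/(-1160) = 68270*(-1/1160) = -6827/116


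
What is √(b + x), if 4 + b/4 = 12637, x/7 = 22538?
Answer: √208298 ≈ 456.40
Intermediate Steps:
x = 157766 (x = 7*22538 = 157766)
b = 50532 (b = -16 + 4*12637 = -16 + 50548 = 50532)
√(b + x) = √(50532 + 157766) = √208298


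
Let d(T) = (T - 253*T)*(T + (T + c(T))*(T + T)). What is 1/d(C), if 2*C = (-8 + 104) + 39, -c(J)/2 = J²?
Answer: 1/20769337575 ≈ 4.8148e-11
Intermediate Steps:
c(J) = -2*J²
C = 135/2 (C = ((-8 + 104) + 39)/2 = (96 + 39)/2 = (½)*135 = 135/2 ≈ 67.500)
d(T) = -252*T*(T + 2*T*(T - 2*T²)) (d(T) = (T - 253*T)*(T + (T - 2*T²)*(T + T)) = (-252*T)*(T + (T - 2*T²)*(2*T)) = (-252*T)*(T + 2*T*(T - 2*T²)) = -252*T*(T + 2*T*(T - 2*T²)))
1/d(C) = 1/((135/2)²*(-252 - 504*135/2 + 1008*(135/2)²)) = 1/(18225*(-252 - 34020 + 1008*(18225/4))/4) = 1/(18225*(-252 - 34020 + 4592700)/4) = 1/((18225/4)*4558428) = 1/20769337575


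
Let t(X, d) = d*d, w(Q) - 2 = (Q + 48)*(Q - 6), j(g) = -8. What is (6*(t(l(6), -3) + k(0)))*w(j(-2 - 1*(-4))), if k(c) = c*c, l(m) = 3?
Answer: -30132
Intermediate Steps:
k(c) = c²
w(Q) = 2 + (-6 + Q)*(48 + Q) (w(Q) = 2 + (Q + 48)*(Q - 6) = 2 + (48 + Q)*(-6 + Q) = 2 + (-6 + Q)*(48 + Q))
t(X, d) = d²
(6*(t(l(6), -3) + k(0)))*w(j(-2 - 1*(-4))) = (6*((-3)² + 0²))*(-286 + (-8)² + 42*(-8)) = (6*(9 + 0))*(-286 + 64 - 336) = (6*9)*(-558) = 54*(-558) = -30132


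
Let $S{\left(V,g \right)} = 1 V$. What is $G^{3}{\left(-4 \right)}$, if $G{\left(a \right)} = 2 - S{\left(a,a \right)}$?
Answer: $216$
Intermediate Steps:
$S{\left(V,g \right)} = V$
$G{\left(a \right)} = 2 - a$
$G^{3}{\left(-4 \right)} = \left(2 - -4\right)^{3} = \left(2 + 4\right)^{3} = 6^{3} = 216$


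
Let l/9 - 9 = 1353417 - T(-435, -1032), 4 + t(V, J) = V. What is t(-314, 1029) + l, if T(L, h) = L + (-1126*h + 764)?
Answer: 1719267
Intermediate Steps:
T(L, h) = 764 + L - 1126*h (T(L, h) = L + (764 - 1126*h) = 764 + L - 1126*h)
t(V, J) = -4 + V
l = 1719585 (l = 81 + 9*(1353417 - (764 - 435 - 1126*(-1032))) = 81 + 9*(1353417 - (764 - 435 + 1162032)) = 81 + 9*(1353417 - 1*1162361) = 81 + 9*(1353417 - 1162361) = 81 + 9*191056 = 81 + 1719504 = 1719585)
t(-314, 1029) + l = (-4 - 314) + 1719585 = -318 + 1719585 = 1719267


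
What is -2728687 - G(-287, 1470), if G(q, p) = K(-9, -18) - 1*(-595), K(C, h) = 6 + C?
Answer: -2729279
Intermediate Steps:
G(q, p) = 592 (G(q, p) = (6 - 9) - 1*(-595) = -3 + 595 = 592)
-2728687 - G(-287, 1470) = -2728687 - 1*592 = -2728687 - 592 = -2729279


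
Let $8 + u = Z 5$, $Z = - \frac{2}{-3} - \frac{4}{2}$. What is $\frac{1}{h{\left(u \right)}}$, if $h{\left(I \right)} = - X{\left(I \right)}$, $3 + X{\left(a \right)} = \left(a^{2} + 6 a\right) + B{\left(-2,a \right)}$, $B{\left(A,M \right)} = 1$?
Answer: $- \frac{9}{1126} \approx -0.0079929$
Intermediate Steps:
$Z = - \frac{4}{3}$ ($Z = \left(-2\right) \left(- \frac{1}{3}\right) - 2 = \frac{2}{3} - 2 = - \frac{4}{3} \approx -1.3333$)
$X{\left(a \right)} = -2 + a^{2} + 6 a$ ($X{\left(a \right)} = -3 + \left(\left(a^{2} + 6 a\right) + 1\right) = -3 + \left(1 + a^{2} + 6 a\right) = -2 + a^{2} + 6 a$)
$u = - \frac{44}{3}$ ($u = -8 - \frac{20}{3} = - \frac{44}{3} \approx -14.667$)
$h{\left(I \right)} = 2 - I^{2} - 6 I$ ($h{\left(I \right)} = - (-2 + I^{2} + 6 I) = 2 - I^{2} - 6 I$)
$\frac{1}{h{\left(u \right)}} = \frac{1}{2 - \left(- \frac{44}{3}\right)^{2} - -88} = \frac{1}{2 - \frac{1936}{9} + 88} = \frac{1}{- \frac{1126}{9}} = - \frac{9}{1126}$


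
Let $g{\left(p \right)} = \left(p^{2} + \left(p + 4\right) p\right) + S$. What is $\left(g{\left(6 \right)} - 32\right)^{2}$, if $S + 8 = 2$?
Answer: $3364$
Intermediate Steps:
$S = -6$ ($S = -8 + 2 = -6$)
$g{\left(p \right)} = -6 + p^{2} + p \left(4 + p\right)$ ($g{\left(p \right)} = \left(p^{2} + \left(p + 4\right) p\right) - 6 = \left(p^{2} + \left(4 + p\right) p\right) - 6 = \left(p^{2} + p \left(4 + p\right)\right) - 6 = -6 + p^{2} + p \left(4 + p\right)$)
$\left(g{\left(6 \right)} - 32\right)^{2} = \left(\left(-6 + 2 \cdot 6^{2} + 4 \cdot 6\right) - 32\right)^{2} = \left(\left(-6 + 2 \cdot 36 + 24\right) - 32\right)^{2} = \left(\left(-6 + 72 + 24\right) - 32\right)^{2} = \left(90 - 32\right)^{2} = 58^{2} = 3364$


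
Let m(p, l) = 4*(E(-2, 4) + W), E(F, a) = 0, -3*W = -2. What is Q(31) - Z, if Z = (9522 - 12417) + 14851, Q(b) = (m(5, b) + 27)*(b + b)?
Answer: -30350/3 ≈ -10117.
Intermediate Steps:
W = ⅔ (W = -⅓*(-2) = ⅔ ≈ 0.66667)
m(p, l) = 8/3 (m(p, l) = 4*(0 + ⅔) = 4*(⅔) = 8/3)
Q(b) = 178*b/3 (Q(b) = (8/3 + 27)*(b + b) = 89*(2*b)/3 = 178*b/3)
Z = 11956 (Z = -2895 + 14851 = 11956)
Q(31) - Z = (178/3)*31 - 1*11956 = 5518/3 - 11956 = -30350/3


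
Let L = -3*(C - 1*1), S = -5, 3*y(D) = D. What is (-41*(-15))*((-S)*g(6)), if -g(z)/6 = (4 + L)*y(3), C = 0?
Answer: -129150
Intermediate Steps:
y(D) = D/3
L = 3 (L = -3*(0 - 1*1) = -3*(0 - 1) = -3*(-1) = 3)
g(z) = -42 (g(z) = -6*(4 + 3)*(⅓)*3 = -42)
(-41*(-15))*((-S)*g(6)) = (-41*(-15))*(-1*(-5)*(-42)) = 615*(5*(-42)) = 615*(-210) = -129150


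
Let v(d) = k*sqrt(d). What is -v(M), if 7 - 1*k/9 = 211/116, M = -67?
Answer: -5409*I*sqrt(67)/116 ≈ -381.68*I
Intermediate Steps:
k = 5409/116 (k = 63 - 1899/116 = 5409/116 ≈ 46.629)
v(d) = 5409*sqrt(d)/116
-v(M) = -5409*sqrt(-67)/116 = -5409*I*sqrt(67)/116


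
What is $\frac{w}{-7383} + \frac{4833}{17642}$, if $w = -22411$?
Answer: $\frac{431056901}{130250886} \approx 3.3094$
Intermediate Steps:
$\frac{w}{-7383} + \frac{4833}{17642} = - \frac{22411}{-7383} + \frac{4833}{17642} = \left(-22411\right) \left(- \frac{1}{7383}\right) + 4833 \cdot \frac{1}{17642} = \frac{22411}{7383} + \frac{4833}{17642} = \frac{431056901}{130250886}$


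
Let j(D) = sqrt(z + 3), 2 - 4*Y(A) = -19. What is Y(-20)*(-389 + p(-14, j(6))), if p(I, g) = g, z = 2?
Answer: -8169/4 + 21*sqrt(5)/4 ≈ -2030.5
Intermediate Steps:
Y(A) = 21/4 (Y(A) = 1/2 - 1/4*(-19) = 1/2 + 19/4 = 21/4)
j(D) = sqrt(5) (j(D) = sqrt(2 + 3) = sqrt(5))
Y(-20)*(-389 + p(-14, j(6))) = 21*(-389 + sqrt(5))/4 = -8169/4 + 21*sqrt(5)/4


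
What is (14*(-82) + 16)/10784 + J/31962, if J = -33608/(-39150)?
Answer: -88507693433/843384490200 ≈ -0.10494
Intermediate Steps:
J = 16804/19575 (J = -33608*(-1/39150) = 16804/19575 ≈ 0.85844)
(14*(-82) + 16)/10784 + J/31962 = (14*(-82) + 16)/10784 + (16804/19575)/31962 = (-1148 + 16)*(1/10784) + (16804/19575)*(1/31962) = -1132*1/10784 + 8402/312828075 = -283/2696 + 8402/312828075 = -88507693433/843384490200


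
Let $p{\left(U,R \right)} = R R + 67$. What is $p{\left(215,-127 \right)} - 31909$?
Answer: $-15713$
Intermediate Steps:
$p{\left(U,R \right)} = 67 + R^{2}$ ($p{\left(U,R \right)} = R^{2} + 67 = 67 + R^{2}$)
$p{\left(215,-127 \right)} - 31909 = \left(67 + \left(-127\right)^{2}\right) - 31909 = \left(67 + 16129\right) - 31909 = 16196 - 31909 = -15713$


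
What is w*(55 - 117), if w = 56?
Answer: -3472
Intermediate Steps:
w*(55 - 117) = 56*(55 - 117) = 56*(-62) = -3472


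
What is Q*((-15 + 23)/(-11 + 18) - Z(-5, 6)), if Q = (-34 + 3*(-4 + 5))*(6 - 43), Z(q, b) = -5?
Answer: 49321/7 ≈ 7045.9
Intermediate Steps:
Q = 1147 (Q = (-34 + 3*1)*(-37) = (-34 + 3)*(-37) = -31*(-37) = 1147)
Q*((-15 + 23)/(-11 + 18) - Z(-5, 6)) = 1147*((-15 + 23)/(-11 + 18) - 1*(-5)) = 1147*(8/7 + 5) = 1147*(43/7) = 49321/7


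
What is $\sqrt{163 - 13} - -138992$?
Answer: $138992 + 5 \sqrt{6} \approx 1.39 \cdot 10^{5}$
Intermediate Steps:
$\sqrt{163 - 13} - -138992 = \sqrt{150} + 138992 = 5 \sqrt{6} + 138992 = 138992 + 5 \sqrt{6}$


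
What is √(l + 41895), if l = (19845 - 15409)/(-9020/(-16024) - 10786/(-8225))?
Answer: √168806245104585183095/61756091 ≈ 210.38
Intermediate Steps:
l = 146163316600/61756091 (l = 4436/(-9020*(-1/16024) - 10786*(-1/8225)) = 4436/(2255/4006 + 10786/8225) = 4436/(61756091/32949350) = 4436*(32949350/61756091) = 146163316600/61756091 ≈ 2366.8)
√(l + 41895) = √(146163316600/61756091 + 41895) = √(2733434749045/61756091) = √168806245104585183095/61756091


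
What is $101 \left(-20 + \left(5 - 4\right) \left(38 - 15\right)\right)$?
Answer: $303$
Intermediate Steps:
$101 \left(-20 + \left(5 - 4\right) \left(38 - 15\right)\right) = 101 \left(-20 + 1 \cdot 23\right) = 101 \left(-20 + 23\right) = 101 \cdot 3 = 303$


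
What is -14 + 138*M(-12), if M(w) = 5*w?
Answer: -8294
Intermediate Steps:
-14 + 138*M(-12) = -14 + 138*(5*(-12)) = -14 + 138*(-60) = -14 - 8280 = -8294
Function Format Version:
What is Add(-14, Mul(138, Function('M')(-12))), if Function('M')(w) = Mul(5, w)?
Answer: -8294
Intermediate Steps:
Add(-14, Mul(138, Function('M')(-12))) = Add(-14, Mul(138, Mul(5, -12))) = Add(-14, Mul(138, -60)) = Add(-14, -8280) = -8294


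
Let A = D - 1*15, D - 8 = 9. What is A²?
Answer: 4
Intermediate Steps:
D = 17 (D = 8 + 9 = 17)
A = 2 (A = 17 - 1*15 = 17 - 15 = 2)
A² = 2² = 4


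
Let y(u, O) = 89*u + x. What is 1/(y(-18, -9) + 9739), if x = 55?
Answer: 1/8192 ≈ 0.00012207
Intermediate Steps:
y(u, O) = 55 + 89*u (y(u, O) = 89*u + 55 = 55 + 89*u)
1/(y(-18, -9) + 9739) = 1/((55 + 89*(-18)) + 9739) = 1/((55 - 1602) + 9739) = 1/(-1547 + 9739) = 1/8192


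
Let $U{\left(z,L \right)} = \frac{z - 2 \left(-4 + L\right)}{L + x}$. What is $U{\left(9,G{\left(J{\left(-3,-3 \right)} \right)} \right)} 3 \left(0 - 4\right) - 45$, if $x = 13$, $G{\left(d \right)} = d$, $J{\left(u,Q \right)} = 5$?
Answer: $- \frac{149}{3} \approx -49.667$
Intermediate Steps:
$U{\left(z,L \right)} = \frac{8 + z - 2 L}{13 + L}$ ($U{\left(z,L \right)} = \frac{z - 2 \left(-4 + L\right)}{L + 13} = \frac{z - \left(-8 + 2 L\right)}{13 + L} = \frac{8 + z - 2 L}{13 + L}$)
$U{\left(9,G{\left(J{\left(-3,-3 \right)} \right)} \right)} 3 \left(0 - 4\right) - 45 = \frac{8 + 9 - 10}{13 + 5} \cdot 3 \left(0 - 4\right) - 45 = \frac{8 + 9 - 10}{18} \cdot 3 \left(-4\right) - 45 = \frac{1}{18} \cdot 7 \left(-12\right) - 45 = \frac{7}{18} \left(-12\right) - 45 = - \frac{14}{3} - 45 = - \frac{149}{3}$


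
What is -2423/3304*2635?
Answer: -6384605/3304 ≈ -1932.4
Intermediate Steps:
-2423/3304*2635 = -2423*(1/3304)*2635 = -2423*2635/3304 = -1*6384605/3304 = -6384605/3304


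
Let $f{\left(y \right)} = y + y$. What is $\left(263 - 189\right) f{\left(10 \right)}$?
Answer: $1480$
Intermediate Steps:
$f{\left(y \right)} = 2 y$
$\left(263 - 189\right) f{\left(10 \right)} = \left(263 - 189\right) 2 \cdot 10 = \left(263 - 189\right) 20 = 74 \cdot 20 = 1480$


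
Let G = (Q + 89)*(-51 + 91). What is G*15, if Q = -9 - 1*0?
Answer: 48000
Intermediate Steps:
Q = -9 (Q = -9 + 0 = -9)
G = 3200 (G = (-9 + 89)*(-51 + 91) = 80*40 = 3200)
G*15 = 3200*15 = 48000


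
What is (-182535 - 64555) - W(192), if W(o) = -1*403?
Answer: -246687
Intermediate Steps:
W(o) = -403
(-182535 - 64555) - W(192) = (-182535 - 64555) - 1*(-403) = -247090 + 403 = -246687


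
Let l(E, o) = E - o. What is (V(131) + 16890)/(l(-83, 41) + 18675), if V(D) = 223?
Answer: 17113/18551 ≈ 0.92248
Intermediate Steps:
(V(131) + 16890)/(l(-83, 41) + 18675) = (223 + 16890)/((-83 - 1*41) + 18675) = 17113/((-83 - 41) + 18675) = 17113/(-124 + 18675) = 17113/18551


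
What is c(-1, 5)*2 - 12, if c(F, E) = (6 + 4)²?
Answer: 188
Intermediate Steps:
c(F, E) = 100 (c(F, E) = 10² = 100)
c(-1, 5)*2 - 12 = 100*2 - 12 = 200 - 12 = 188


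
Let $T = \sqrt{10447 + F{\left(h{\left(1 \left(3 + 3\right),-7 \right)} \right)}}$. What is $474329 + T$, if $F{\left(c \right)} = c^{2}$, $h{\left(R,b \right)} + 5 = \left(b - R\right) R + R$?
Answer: $474329 + 2 \sqrt{4094} \approx 4.7446 \cdot 10^{5}$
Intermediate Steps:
$h{\left(R,b \right)} = -5 + R + R \left(b - R\right)$ ($h{\left(R,b \right)} = -5 + \left(\left(b - R\right) R + R\right) = -5 + \left(R \left(b - R\right) + R\right) = -5 + \left(R + R \left(b - R\right)\right) = -5 + R + R \left(b - R\right)$)
$T = 2 \sqrt{4094}$ ($T = \sqrt{10447 + \left(-5 + 1 \left(3 + 3\right) - \left(1 \left(3 + 3\right)\right)^{2} + 1 \left(3 + 3\right) \left(-7\right)\right)^{2}} = \sqrt{10447 + \left(-5 + 1 \cdot 6 - \left(1 \cdot 6\right)^{2} + 1 \cdot 6 \left(-7\right)\right)^{2}} = \sqrt{10447 + \left(-5 + 6 - 6^{2} + 6 \left(-7\right)\right)^{2}} = \sqrt{10447 + \left(-5 + 6 - 36 - 42\right)^{2}} = \sqrt{10447 + \left(-77\right)^{2}} = \sqrt{10447 + 5929} = \sqrt{16376} = 2 \sqrt{4094} \approx 127.97$)
$474329 + T = 474329 + 2 \sqrt{4094}$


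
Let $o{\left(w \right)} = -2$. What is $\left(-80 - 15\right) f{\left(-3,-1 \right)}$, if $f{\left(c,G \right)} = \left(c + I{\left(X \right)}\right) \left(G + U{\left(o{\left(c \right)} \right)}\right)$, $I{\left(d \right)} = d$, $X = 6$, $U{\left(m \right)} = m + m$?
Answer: $1425$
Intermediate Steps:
$U{\left(m \right)} = 2 m$
$f{\left(c,G \right)} = \left(-4 + G\right) \left(6 + c\right)$ ($f{\left(c,G \right)} = \left(c + 6\right) \left(G + 2 \left(-2\right)\right) = \left(6 + c\right) \left(G - 4\right) = \left(6 + c\right) \left(-4 + G\right) = \left(-4 + G\right) \left(6 + c\right)$)
$\left(-80 - 15\right) f{\left(-3,-1 \right)} = \left(-80 - 15\right) \left(-24 - -12 + 6 \left(-1\right) - -3\right) = - 95 \left(-24 + 12 - 6 + 3\right) = \left(-95\right) \left(-15\right) = 1425$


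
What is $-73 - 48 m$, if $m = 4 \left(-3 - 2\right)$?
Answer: $887$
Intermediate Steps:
$m = -20$ ($m = 4 \left(-5\right) = -20$)
$-73 - 48 m = -73 - -960 = -73 + 960 = 887$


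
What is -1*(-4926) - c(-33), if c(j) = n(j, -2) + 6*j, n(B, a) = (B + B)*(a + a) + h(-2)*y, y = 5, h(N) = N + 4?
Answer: 4850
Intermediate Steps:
h(N) = 4 + N
n(B, a) = 10 + 4*B*a (n(B, a) = (B + B)*(a + a) + (4 - 2)*5 = (2*B)*(2*a) + 2*5 = 4*B*a + 10 = 10 + 4*B*a)
c(j) = 10 - 2*j (c(j) = (10 + 4*j*(-2)) + 6*j = (10 - 8*j) + 6*j = 10 - 2*j)
-1*(-4926) - c(-33) = -1*(-4926) - (10 - 2*(-33)) = 4926 - (10 + 66) = 4926 - 1*76 = 4926 - 76 = 4850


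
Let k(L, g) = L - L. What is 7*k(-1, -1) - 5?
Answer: -5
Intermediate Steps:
k(L, g) = 0
7*k(-1, -1) - 5 = 7*0 - 5 = 0 - 5 = -5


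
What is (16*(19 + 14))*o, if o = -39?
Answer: -20592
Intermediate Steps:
(16*(19 + 14))*o = (16*(19 + 14))*(-39) = (16*33)*(-39) = 528*(-39) = -20592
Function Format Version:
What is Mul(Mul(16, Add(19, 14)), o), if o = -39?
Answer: -20592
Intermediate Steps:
Mul(Mul(16, Add(19, 14)), o) = Mul(Mul(16, Add(19, 14)), -39) = Mul(Mul(16, 33), -39) = Mul(528, -39) = -20592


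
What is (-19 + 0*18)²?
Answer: 361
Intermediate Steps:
(-19 + 0*18)² = (-19 + 0)² = (-19)² = 361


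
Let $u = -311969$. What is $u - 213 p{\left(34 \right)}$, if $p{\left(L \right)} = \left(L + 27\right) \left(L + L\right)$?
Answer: $-1195493$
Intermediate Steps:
$p{\left(L \right)} = 2 L \left(27 + L\right)$ ($p{\left(L \right)} = \left(27 + L\right) 2 L = 2 L \left(27 + L\right)$)
$u - 213 p{\left(34 \right)} = -311969 - 213 \cdot 2 \cdot 34 \left(27 + 34\right) = -311969 - 213 \cdot 2 \cdot 34 \cdot 61 = -311969 - 213 \cdot 4148 = -311969 - 883524 = -1195493$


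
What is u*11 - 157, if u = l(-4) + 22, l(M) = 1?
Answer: 96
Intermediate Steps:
u = 23 (u = 1 + 22 = 23)
u*11 - 157 = 23*11 - 157 = 253 - 157 = 96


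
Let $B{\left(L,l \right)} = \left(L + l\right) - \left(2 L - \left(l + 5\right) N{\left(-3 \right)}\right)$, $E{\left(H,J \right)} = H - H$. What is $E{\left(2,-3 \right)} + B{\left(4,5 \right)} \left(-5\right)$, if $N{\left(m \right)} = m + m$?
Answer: $295$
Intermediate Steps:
$N{\left(m \right)} = 2 m$
$E{\left(H,J \right)} = 0$
$B{\left(L,l \right)} = -30 - L - 5 l$ ($B{\left(L,l \right)} = \left(L + l\right) - \left(2 L - \left(l + 5\right) 2 \left(-3\right)\right) = \left(L + l\right) - \left(2 L - \left(5 + l\right) \left(-6\right)\right) = \left(L + l\right) - \left(30 + 2 L + 6 l\right) = -30 - L - 5 l$)
$E{\left(2,-3 \right)} + B{\left(4,5 \right)} \left(-5\right) = 0 + \left(-30 - 4 - 25\right) \left(-5\right) = 0 - -295 = 0 + 295 = 295$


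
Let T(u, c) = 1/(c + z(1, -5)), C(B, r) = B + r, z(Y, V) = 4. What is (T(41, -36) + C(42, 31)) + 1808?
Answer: 60191/32 ≈ 1881.0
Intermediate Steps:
T(u, c) = 1/(4 + c) (T(u, c) = 1/(c + 4) = 1/(4 + c))
(T(41, -36) + C(42, 31)) + 1808 = (1/(4 - 36) + (42 + 31)) + 1808 = (1/(-32) + 73) + 1808 = (-1/32 + 73) + 1808 = 2335/32 + 1808 = 60191/32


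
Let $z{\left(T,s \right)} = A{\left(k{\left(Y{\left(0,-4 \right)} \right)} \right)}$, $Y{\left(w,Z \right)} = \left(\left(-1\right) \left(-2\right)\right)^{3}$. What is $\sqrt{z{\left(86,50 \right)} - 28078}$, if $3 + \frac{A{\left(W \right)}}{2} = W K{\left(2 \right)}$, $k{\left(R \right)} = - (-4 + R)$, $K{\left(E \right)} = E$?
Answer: $10 i \sqrt{281} \approx 167.63 i$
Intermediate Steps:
$Y{\left(w,Z \right)} = 8$ ($Y{\left(w,Z \right)} = 2^{3} = 8$)
$k{\left(R \right)} = 4 - R$
$A{\left(W \right)} = -6 + 4 W$ ($A{\left(W \right)} = -6 + 2 W 2 = -6 + 2 \cdot 2 W = -6 + 4 W$)
$z{\left(T,s \right)} = -22$ ($z{\left(T,s \right)} = -6 + 4 \left(4 - 8\right) = -6 + 4 \left(-4\right) = -6 - 16 = -22$)
$\sqrt{z{\left(86,50 \right)} - 28078} = \sqrt{-22 - 28078} = \sqrt{-28100} = 10 i \sqrt{281}$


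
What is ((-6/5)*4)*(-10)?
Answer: 48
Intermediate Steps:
((-6/5)*4)*(-10) = (((⅕)*(-6))*4)*(-10) = -6/5*4*(-10) = -24/5*(-10) = 48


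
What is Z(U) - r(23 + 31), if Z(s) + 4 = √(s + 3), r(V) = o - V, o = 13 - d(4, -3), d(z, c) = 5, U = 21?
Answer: 42 + 2*√6 ≈ 46.899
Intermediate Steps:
o = 8 (o = 13 - 1*5 = 13 - 5 = 8)
r(V) = 8 - V
Z(s) = -4 + √(3 + s) (Z(s) = -4 + √(s + 3) = -4 + √(3 + s))
Z(U) - r(23 + 31) = (-4 + √(3 + 21)) - (8 - (23 + 31)) = (-4 + √24) - (8 - 1*54) = (-4 + 2*√6) - (8 - 54) = (-4 + 2*√6) - 1*(-46) = (-4 + 2*√6) + 46 = 42 + 2*√6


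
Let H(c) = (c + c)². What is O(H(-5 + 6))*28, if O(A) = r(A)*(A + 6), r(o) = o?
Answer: 1120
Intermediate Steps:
H(c) = 4*c² (H(c) = (2*c)² = 4*c²)
O(A) = A*(6 + A) (O(A) = A*(A + 6) = A*(6 + A))
O(H(-5 + 6))*28 = ((4*(-5 + 6)²)*(6 + 4*(-5 + 6)²))*28 = ((4*1²)*(6 + 4*1²))*28 = ((4*1)*(6 + 4*1))*28 = (4*(6 + 4))*28 = (4*10)*28 = 40*28 = 1120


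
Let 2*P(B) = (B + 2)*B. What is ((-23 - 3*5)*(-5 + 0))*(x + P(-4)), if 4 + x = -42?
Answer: -7980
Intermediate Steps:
P(B) = B*(2 + B)/2 (P(B) = ((B + 2)*B)/2 = ((2 + B)*B)/2 = (B*(2 + B))/2 = B*(2 + B)/2)
x = -46 (x = -4 - 42 = -46)
((-23 - 3*5)*(-5 + 0))*(x + P(-4)) = ((-23 - 3*5)*(-5 + 0))*(-46 + (½)*(-4)*(2 - 4)) = ((-23 - 15)*(-5))*(-46 + (½)*(-4)*(-2)) = (-38*(-5))*(-46 + 4) = 190*(-42) = -7980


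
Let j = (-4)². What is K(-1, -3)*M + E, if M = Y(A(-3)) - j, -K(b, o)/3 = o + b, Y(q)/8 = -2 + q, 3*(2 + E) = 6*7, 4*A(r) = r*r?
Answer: -156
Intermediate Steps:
A(r) = r²/4 (A(r) = (r*r)/4 = r²/4)
E = 12 (E = -2 + (6*7)/3 = -2 + (⅓)*42 = -2 + 14 = 12)
Y(q) = -16 + 8*q (Y(q) = 8*(-2 + q) = -16 + 8*q)
j = 16
K(b, o) = -3*b - 3*o (K(b, o) = -3*(o + b) = -3*(b + o) = -3*b - 3*o)
M = -14 (M = (-16 + 8*((¼)*(-3)²)) - 1*16 = (-16 + 8*((¼)*9)) - 16 = (-16 + 8*(9/4)) - 16 = (-16 + 18) - 16 = 2 - 16 = -14)
K(-1, -3)*M + E = (-3*(-1) - 3*(-3))*(-14) + 12 = (3 + 9)*(-14) + 12 = 12*(-14) + 12 = -168 + 12 = -156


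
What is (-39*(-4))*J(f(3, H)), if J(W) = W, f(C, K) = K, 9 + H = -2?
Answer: -1716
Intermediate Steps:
H = -11 (H = -9 - 2 = -11)
(-39*(-4))*J(f(3, H)) = -39*(-4)*(-11) = 156*(-11) = -1716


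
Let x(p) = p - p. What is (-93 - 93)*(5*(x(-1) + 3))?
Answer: -2790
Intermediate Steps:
x(p) = 0
(-93 - 93)*(5*(x(-1) + 3)) = (-93 - 93)*(5*(0 + 3)) = -930*3 = -186*15 = -2790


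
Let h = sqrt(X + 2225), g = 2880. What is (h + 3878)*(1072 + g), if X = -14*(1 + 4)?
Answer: 15325856 + 3952*sqrt(2155) ≈ 1.5509e+7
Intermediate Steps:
X = -70 (X = -14*5 = -70)
h = sqrt(2155) (h = sqrt(-70 + 2225) = sqrt(2155) ≈ 46.422)
(h + 3878)*(1072 + g) = (sqrt(2155) + 3878)*(1072 + 2880) = (3878 + sqrt(2155))*3952 = 15325856 + 3952*sqrt(2155)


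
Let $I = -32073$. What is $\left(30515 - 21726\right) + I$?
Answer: $-23284$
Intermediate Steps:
$\left(30515 - 21726\right) + I = \left(30515 - 21726\right) - 32073 = 8789 - 32073 = -23284$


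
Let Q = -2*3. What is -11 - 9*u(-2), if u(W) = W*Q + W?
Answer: -101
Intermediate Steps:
Q = -6
u(W) = -5*W (u(W) = W*(-6) + W = -6*W + W = -5*W)
-11 - 9*u(-2) = -11 - (-45)*(-2) = -11 - 9*10 = -11 - 90 = -101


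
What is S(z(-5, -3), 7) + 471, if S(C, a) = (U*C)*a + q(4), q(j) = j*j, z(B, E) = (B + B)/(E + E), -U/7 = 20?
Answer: -3439/3 ≈ -1146.3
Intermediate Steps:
U = -140 (U = -7*20 = -140)
z(B, E) = B/E (z(B, E) = (2*B)/((2*E)) = (2*B)*(1/(2*E)) = B/E)
q(j) = j²
S(C, a) = 16 - 140*C*a (S(C, a) = (-140*C)*a + 4² = -140*C*a + 16 = 16 - 140*C*a)
S(z(-5, -3), 7) + 471 = (16 - 140*(-5/(-3))*7) + 471 = (16 - 140*(-5*(-⅓))*7) + 471 = (16 - 140*5/3*7) + 471 = (16 - 4900/3) + 471 = -4852/3 + 471 = -3439/3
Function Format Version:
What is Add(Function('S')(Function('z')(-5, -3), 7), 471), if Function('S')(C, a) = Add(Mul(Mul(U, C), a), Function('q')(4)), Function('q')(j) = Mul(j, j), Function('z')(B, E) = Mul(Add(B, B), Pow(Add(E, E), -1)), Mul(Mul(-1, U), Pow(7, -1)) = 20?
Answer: Rational(-3439, 3) ≈ -1146.3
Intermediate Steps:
U = -140 (U = Mul(-7, 20) = -140)
Function('z')(B, E) = Mul(B, Pow(E, -1)) (Function('z')(B, E) = Mul(Mul(2, B), Pow(Mul(2, E), -1)) = Mul(Mul(2, B), Mul(Rational(1, 2), Pow(E, -1))) = Mul(B, Pow(E, -1)))
Function('q')(j) = Pow(j, 2)
Function('S')(C, a) = Add(16, Mul(-140, C, a)) (Function('S')(C, a) = Add(Mul(Mul(-140, C), a), Pow(4, 2)) = Add(Mul(-140, C, a), 16) = Add(16, Mul(-140, C, a)))
Add(Function('S')(Function('z')(-5, -3), 7), 471) = Add(Add(16, Mul(-140, Mul(-5, Pow(-3, -1)), 7)), 471) = Add(Add(16, Mul(-140, Mul(-5, Rational(-1, 3)), 7)), 471) = Add(Add(16, Mul(-140, Rational(5, 3), 7)), 471) = Add(Add(16, Rational(-4900, 3)), 471) = Add(Rational(-4852, 3), 471) = Rational(-3439, 3)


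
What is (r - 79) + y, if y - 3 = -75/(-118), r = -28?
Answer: -12197/118 ≈ -103.36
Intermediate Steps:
y = 429/118 (y = 3 - 75/(-118) = 3 - 75*(-1/118) = 3 + 75/118 = 429/118 ≈ 3.6356)
(r - 79) + y = (-28 - 79) + 429/118 = -107 + 429/118 = -12197/118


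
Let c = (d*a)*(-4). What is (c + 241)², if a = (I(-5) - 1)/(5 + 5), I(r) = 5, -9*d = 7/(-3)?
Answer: 1054885441/18225 ≈ 57881.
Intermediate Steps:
d = 7/27 (d = -7/(9*(-3)) = -7*(-1)/(9*3) = -⅑*(-7/3) = 7/27 ≈ 0.25926)
a = ⅖ (a = (5 - 1)/(5 + 5) = 4/10 = 4*(⅒) = ⅖ ≈ 0.40000)
c = -56/135 (c = ((7/27)*(⅖))*(-4) = (14/135)*(-4) = -56/135 ≈ -0.41481)
(c + 241)² = (-56/135 + 241)² = (32479/135)² = 1054885441/18225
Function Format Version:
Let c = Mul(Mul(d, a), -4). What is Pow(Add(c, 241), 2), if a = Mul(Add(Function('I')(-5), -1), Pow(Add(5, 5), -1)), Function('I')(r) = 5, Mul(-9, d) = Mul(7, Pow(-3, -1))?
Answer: Rational(1054885441, 18225) ≈ 57881.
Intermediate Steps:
d = Rational(7, 27) (d = Mul(Rational(-1, 9), Mul(7, Pow(-3, -1))) = Mul(Rational(-1, 9), Mul(7, Rational(-1, 3))) = Mul(Rational(-1, 9), Rational(-7, 3)) = Rational(7, 27) ≈ 0.25926)
a = Rational(2, 5) (a = Mul(Add(5, -1), Pow(Add(5, 5), -1)) = Mul(4, Pow(10, -1)) = Mul(4, Rational(1, 10)) = Rational(2, 5) ≈ 0.40000)
c = Rational(-56, 135) (c = Mul(Mul(Rational(7, 27), Rational(2, 5)), -4) = Mul(Rational(14, 135), -4) = Rational(-56, 135) ≈ -0.41481)
Pow(Add(c, 241), 2) = Pow(Add(Rational(-56, 135), 241), 2) = Pow(Rational(32479, 135), 2) = Rational(1054885441, 18225)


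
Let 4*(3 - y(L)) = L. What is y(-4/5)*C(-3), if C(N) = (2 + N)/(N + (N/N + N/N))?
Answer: 16/5 ≈ 3.2000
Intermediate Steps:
y(L) = 3 - L/4
C(N) = 1 (C(N) = (2 + N)/(N + (1 + 1)) = (2 + N)/(N + 2) = (2 + N)/(2 + N) = 1)
y(-4/5)*C(-3) = (3 - (-1)/5)*1 = (3 - ¼*(-⅘))*1 = (3 + ⅕)*1 = (16/5)*1 = 16/5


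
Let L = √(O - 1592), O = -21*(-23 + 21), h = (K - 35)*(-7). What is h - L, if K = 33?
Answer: 14 - 5*I*√62 ≈ 14.0 - 39.37*I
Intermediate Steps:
h = 14 (h = (33 - 35)*(-7) = -2*(-7) = 14)
O = 42 (O = -21*(-2) = 42)
L = 5*I*√62 (L = √(42 - 1592) = √(-1550) = 5*I*√62 ≈ 39.37*I)
h - L = 14 - 5*I*√62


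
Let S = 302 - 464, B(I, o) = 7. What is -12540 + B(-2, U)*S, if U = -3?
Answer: -13674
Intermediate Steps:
S = -162
-12540 + B(-2, U)*S = -12540 + 7*(-162) = -12540 - 1134 = -13674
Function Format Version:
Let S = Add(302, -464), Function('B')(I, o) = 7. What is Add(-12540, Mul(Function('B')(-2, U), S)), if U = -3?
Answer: -13674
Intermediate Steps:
S = -162
Add(-12540, Mul(Function('B')(-2, U), S)) = Add(-12540, Mul(7, -162)) = Add(-12540, -1134) = -13674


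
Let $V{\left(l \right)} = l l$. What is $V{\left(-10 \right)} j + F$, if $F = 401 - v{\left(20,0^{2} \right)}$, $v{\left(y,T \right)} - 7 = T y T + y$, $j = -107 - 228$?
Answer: $-33126$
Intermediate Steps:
$V{\left(l \right)} = l^{2}$
$j = -335$ ($j = -107 - 228 = -335$)
$v{\left(y,T \right)} = 7 + y + y T^{2}$ ($v{\left(y,T \right)} = 7 + \left(T y T + y\right) = 7 + \left(y T^{2} + y\right) = 7 + \left(y + y T^{2}\right) = 7 + y + y T^{2}$)
$F = 374$ ($F = 401 - \left(7 + 20 + 20 \left(0^{2}\right)^{2}\right) = 401 - \left(7 + 20 + 20 \cdot 0^{2}\right) = 401 - \left(7 + 20 + 20 \cdot 0\right) = 401 - \left(7 + 20 + 0\right) = 401 - 27 = 374$)
$V{\left(-10 \right)} j + F = \left(-10\right)^{2} \left(-335\right) + 374 = 100 \left(-335\right) + 374 = -33500 + 374 = -33126$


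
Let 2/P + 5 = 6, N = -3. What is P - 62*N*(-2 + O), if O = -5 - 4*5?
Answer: -5020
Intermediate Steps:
O = -25 (O = -5 - 20 = -25)
P = 2 (P = 2/(-5 + 6) = 2/1 = 2*1 = 2)
P - 62*N*(-2 + O) = 2 - (-186)*(-2 - 25) = 2 - (-186)*(-27) = 2 - 62*81 = 2 - 5022 = -5020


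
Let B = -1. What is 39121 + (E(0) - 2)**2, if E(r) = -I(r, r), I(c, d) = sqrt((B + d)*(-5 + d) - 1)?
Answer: 39137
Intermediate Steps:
I(c, d) = sqrt(-1 + (-1 + d)*(-5 + d)) (I(c, d) = sqrt((-1 + d)*(-5 + d) - 1) = sqrt(-1 + (-1 + d)*(-5 + d)))
E(r) = -sqrt(4 + r**2 - 6*r)
39121 + (E(0) - 2)**2 = 39121 + (-sqrt(4 + 0**2 - 6*0) - 2)**2 = 39121 + (-sqrt(4 + 0 + 0) - 2)**2 = 39121 + (-sqrt(4) - 2)**2 = 39121 + (-1*2 - 2)**2 = 39121 + (-2 - 2)**2 = 39121 + (-4)**2 = 39121 + 16 = 39137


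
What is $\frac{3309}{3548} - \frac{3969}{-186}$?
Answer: $\frac{2449581}{109988} \approx 22.271$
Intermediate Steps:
$\frac{3309}{3548} - \frac{3969}{-186} = 3309 \cdot \frac{1}{3548} - - \frac{1323}{62} = \frac{3309}{3548} + \frac{1323}{62} = \frac{2449581}{109988}$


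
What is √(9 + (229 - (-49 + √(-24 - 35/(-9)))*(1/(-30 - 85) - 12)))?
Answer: √(-41709465 + 476445*I*√181)/345 ≈ 1.4342 + 18.775*I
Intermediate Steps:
√(9 + (229 - (-49 + √(-24 - 35/(-9)))*(1/(-30 - 85) - 12))) = √(9 + (229 - (-49 + √(-24 - 35*(-⅑)))*(1/(-115) - 12))) = √(9 + (229 - (-49 + √(-24 + 35/9))*(-1/115 - 12))) = √(9 + (229 - (-49 + √(-181/9))*(-1381)/115)) = √(9 + (229 - (-49 + I*√181/3)*(-1381)/115)) = √(9 + (229 - (67669/115 - 1381*I*√181/345))) = √(9 + (229 + (-67669/115 + 1381*I*√181/345))) = √(9 + (-41334/115 + 1381*I*√181/345)) = √(-40299/115 + 1381*I*√181/345)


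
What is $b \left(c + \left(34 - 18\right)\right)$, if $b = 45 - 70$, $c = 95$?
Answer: $-2775$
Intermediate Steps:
$b = -25$ ($b = 45 - 70 = -25$)
$b \left(c + \left(34 - 18\right)\right) = - 25 \left(95 + \left(34 - 18\right)\right) = - 25 \left(95 + 16\right) = \left(-25\right) 111 = -2775$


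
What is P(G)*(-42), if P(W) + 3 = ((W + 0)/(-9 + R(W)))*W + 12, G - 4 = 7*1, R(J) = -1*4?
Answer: 168/13 ≈ 12.923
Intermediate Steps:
R(J) = -4
G = 11 (G = 4 + 7*1 = 4 + 7 = 11)
P(W) = 9 - W²/13 (P(W) = -3 + (((W + 0)/(-9 - 4))*W + 12) = -3 + ((W/(-13))*W + 12) = -3 + ((W*(-1/13))*W + 12) = -3 + ((-W/13)*W + 12) = -3 + (-W²/13 + 12) = -3 + (12 - W²/13) = 9 - W²/13)
P(G)*(-42) = (9 - 1/13*11²)*(-42) = (9 - 1/13*121)*(-42) = (9 - 121/13)*(-42) = -4/13*(-42) = 168/13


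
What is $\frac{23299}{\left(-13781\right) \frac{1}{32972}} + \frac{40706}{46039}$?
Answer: $- \frac{35367272289106}{634463459} \approx -55744.0$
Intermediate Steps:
$\frac{23299}{\left(-13781\right) \frac{1}{32972}} + \frac{40706}{46039} = \frac{23299}{\left(-13781\right) \frac{1}{32972}} + 40706 \cdot \frac{1}{46039} = \frac{23299}{- \frac{13781}{32972}} + \frac{40706}{46039} = 23299 \left(- \frac{32972}{13781}\right) + \frac{40706}{46039} = - \frac{768214628}{13781} + \frac{40706}{46039} = - \frac{35367272289106}{634463459}$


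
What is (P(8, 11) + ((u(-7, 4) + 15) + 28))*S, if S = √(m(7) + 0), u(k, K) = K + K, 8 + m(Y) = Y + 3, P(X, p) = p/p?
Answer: 52*√2 ≈ 73.539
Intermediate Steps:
P(X, p) = 1
m(Y) = -5 + Y (m(Y) = -8 + (Y + 3) = -8 + (3 + Y) = -5 + Y)
u(k, K) = 2*K
S = √2 (S = √((-5 + 7) + 0) = √(2 + 0) = √2 ≈ 1.4142)
(P(8, 11) + ((u(-7, 4) + 15) + 28))*S = (1 + ((2*4 + 15) + 28))*√2 = (1 + ((8 + 15) + 28))*√2 = (1 + (23 + 28))*√2 = (1 + 51)*√2 = 52*√2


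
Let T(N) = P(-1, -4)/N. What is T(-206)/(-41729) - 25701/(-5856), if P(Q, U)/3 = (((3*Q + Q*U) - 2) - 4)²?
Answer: 36821784529/8389865824 ≈ 4.3888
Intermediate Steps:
P(Q, U) = 3*(-6 + 3*Q + Q*U)² (P(Q, U) = 3*(((3*Q + Q*U) - 2) - 4)² = 3*((-2 + 3*Q + Q*U) - 4)² = 3*(-6 + 3*Q + Q*U)²)
T(N) = 75/N (T(N) = (3*(-6 + 3*(-1) - 1*(-4))²)/N = (3*(-6 - 3 + 4)²)/N = (3*(-5)²)/N = (3*25)/N = 75/N)
T(-206)/(-41729) - 25701/(-5856) = (75/(-206))/(-41729) - 25701/(-5856) = (75*(-1/206))*(-1/41729) - 25701*(-1/5856) = -75/206*(-1/41729) + 8567/1952 = 75/8596174 + 8567/1952 = 36821784529/8389865824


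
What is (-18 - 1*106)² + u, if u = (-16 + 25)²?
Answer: 15457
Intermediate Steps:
u = 81 (u = 9² = 81)
(-18 - 1*106)² + u = (-18 - 1*106)² + 81 = (-18 - 106)² + 81 = (-124)² + 81 = 15376 + 81 = 15457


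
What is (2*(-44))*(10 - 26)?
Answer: 1408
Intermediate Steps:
(2*(-44))*(10 - 26) = -88*(-16) = 1408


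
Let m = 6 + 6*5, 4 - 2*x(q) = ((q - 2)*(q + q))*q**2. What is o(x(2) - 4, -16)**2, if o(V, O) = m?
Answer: 1296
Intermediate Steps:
x(q) = 2 - q**3*(-2 + q) (x(q) = 2 - (q - 2)*(q + q)*q**2/2 = 2 - (-2 + q)*(2*q)*q**2/2 = 2 - 2*q*(-2 + q)*q**2/2 = 2 - q**3*(-2 + q))
m = 36 (m = 6 + 30 = 36)
o(V, O) = 36
o(x(2) - 4, -16)**2 = 36**2 = 1296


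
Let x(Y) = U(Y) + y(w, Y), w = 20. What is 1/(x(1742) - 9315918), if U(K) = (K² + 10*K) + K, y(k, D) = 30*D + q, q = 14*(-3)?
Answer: -1/6209974 ≈ -1.6103e-7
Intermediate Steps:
q = -42
y(k, D) = -42 + 30*D (y(k, D) = 30*D - 42 = -42 + 30*D)
U(K) = K² + 11*K
x(Y) = -42 + 30*Y + Y*(11 + Y) (x(Y) = Y*(11 + Y) + (-42 + 30*Y) = -42 + 30*Y + Y*(11 + Y))
1/(x(1742) - 9315918) = 1/((-42 + 1742² + 41*1742) - 9315918) = 1/((-42 + 3034564 + 71422) - 9315918) = 1/(3105944 - 9315918) = 1/(-6209974) = -1/6209974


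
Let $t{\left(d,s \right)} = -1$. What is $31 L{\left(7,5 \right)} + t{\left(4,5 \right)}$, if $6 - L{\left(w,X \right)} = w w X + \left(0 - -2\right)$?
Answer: $-7472$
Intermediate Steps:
$L{\left(w,X \right)} = 4 - X w^{2}$ ($L{\left(w,X \right)} = 6 - \left(w w X + \left(0 - -2\right)\right) = 6 - \left(w^{2} X + \left(0 + 2\right)\right) = 6 - \left(X w^{2} + 2\right) = 6 - \left(2 + X w^{2}\right) = 4 - X w^{2}$)
$31 L{\left(7,5 \right)} + t{\left(4,5 \right)} = 31 \left(4 - 5 \cdot 7^{2}\right) - 1 = 31 \left(4 - 5 \cdot 49\right) - 1 = 31 \left(4 - 245\right) - 1 = 31 \left(-241\right) - 1 = -7471 - 1 = -7472$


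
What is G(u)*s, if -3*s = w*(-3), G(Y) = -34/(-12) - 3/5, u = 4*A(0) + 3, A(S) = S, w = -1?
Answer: -67/30 ≈ -2.2333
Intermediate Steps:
u = 3 (u = 4*0 + 3 = 0 + 3 = 3)
G(Y) = 67/30 (G(Y) = -34*(-1/12) - 3*⅕ = 17/6 - ⅗ = 67/30)
s = -1 (s = -(-1)*(-3)/3 = -⅓*3 = -1)
G(u)*s = (67/30)*(-1) = -67/30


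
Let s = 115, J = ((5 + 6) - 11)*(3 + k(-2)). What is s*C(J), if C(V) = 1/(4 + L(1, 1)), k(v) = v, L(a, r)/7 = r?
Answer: 115/11 ≈ 10.455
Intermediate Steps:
L(a, r) = 7*r
J = 0 (J = ((5 + 6) - 11)*(3 - 2) = (11 - 11)*1 = 0*1 = 0)
C(V) = 1/11 (C(V) = 1/(4 + 7*1) = 1/(4 + 7) = 1/11)
s*C(J) = 115*(1/11) = 115/11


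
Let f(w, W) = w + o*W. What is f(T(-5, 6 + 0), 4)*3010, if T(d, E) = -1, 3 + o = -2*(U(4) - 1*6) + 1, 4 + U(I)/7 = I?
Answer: 117390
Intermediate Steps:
U(I) = -28 + 7*I
o = 10 (o = -3 + (-2*((-28 + 7*4) - 1*6) + 1) = -3 + (-2*((-28 + 28) - 6) + 1) = -3 + (-2*(0 - 6) + 1) = -3 + (-2*(-6) + 1) = -3 + (12 + 1) = -3 + 13 = 10)
f(w, W) = w + 10*W
f(T(-5, 6 + 0), 4)*3010 = (-1 + 10*4)*3010 = (-1 + 40)*3010 = 39*3010 = 117390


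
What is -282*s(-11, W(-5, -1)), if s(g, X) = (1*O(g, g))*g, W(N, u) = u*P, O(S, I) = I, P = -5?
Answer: -34122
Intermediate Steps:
W(N, u) = -5*u (W(N, u) = u*(-5) = -5*u)
s(g, X) = g² (s(g, X) = (1*g)*g = g*g = g²)
-282*s(-11, W(-5, -1)) = -282*(-11)² = -282*121 = -34122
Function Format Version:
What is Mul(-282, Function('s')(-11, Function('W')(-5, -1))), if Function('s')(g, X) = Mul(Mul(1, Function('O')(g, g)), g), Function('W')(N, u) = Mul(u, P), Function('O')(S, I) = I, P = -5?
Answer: -34122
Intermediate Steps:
Function('W')(N, u) = Mul(-5, u) (Function('W')(N, u) = Mul(u, -5) = Mul(-5, u))
Function('s')(g, X) = Pow(g, 2) (Function('s')(g, X) = Mul(Mul(1, g), g) = Mul(g, g) = Pow(g, 2))
Mul(-282, Function('s')(-11, Function('W')(-5, -1))) = Mul(-282, Pow(-11, 2)) = Mul(-282, 121) = -34122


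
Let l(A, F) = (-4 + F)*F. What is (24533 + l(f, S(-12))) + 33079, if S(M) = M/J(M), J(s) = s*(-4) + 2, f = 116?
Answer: 36008136/625 ≈ 57613.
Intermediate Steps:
J(s) = 2 - 4*s (J(s) = -4*s + 2 = 2 - 4*s)
S(M) = M/(2 - 4*M)
l(A, F) = F*(-4 + F)
(24533 + l(f, S(-12))) + 33079 = (24533 + (-1*(-12)/(-2 + 4*(-12)))*(-4 - 1*(-12)/(-2 + 4*(-12)))) + 33079 = (24533 + (-1*(-12)/(-2 - 48))*(-4 - 1*(-12)/(-2 - 48))) + 33079 = (24533 + (-1*(-12)/(-50))*(-4 - 1*(-12)/(-50))) + 33079 = (24533 + (-1*(-12)*(-1/50))*(-4 - 1*(-12)*(-1/50))) + 33079 = (24533 - 6*(-4 - 6/25)/25) + 33079 = (24533 - 6/25*(-106/25)) + 33079 = (24533 + 636/625) + 33079 = 15333761/625 + 33079 = 36008136/625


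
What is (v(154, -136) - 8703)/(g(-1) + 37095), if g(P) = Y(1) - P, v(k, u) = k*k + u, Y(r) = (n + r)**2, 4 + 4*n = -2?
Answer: 59508/148385 ≈ 0.40104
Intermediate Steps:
n = -3/2 (n = -1 + (1/4)*(-2) = -1 - 1/2 = -3/2 ≈ -1.5000)
Y(r) = (-3/2 + r)**2
v(k, u) = u + k**2 (v(k, u) = k**2 + u = u + k**2)
g(P) = 1/4 - P (g(P) = (-3 + 2*1)**2/4 - P = (-3 + 2)**2/4 - P = (1/4)*(-1)**2 - P = (1/4)*1 - P = 1/4 - P)
(v(154, -136) - 8703)/(g(-1) + 37095) = ((-136 + 154**2) - 8703)/((1/4 - 1*(-1)) + 37095) = ((-136 + 23716) - 8703)/((1/4 + 1) + 37095) = (23580 - 8703)/(5/4 + 37095) = 14877/(148385/4) = 14877*(4/148385) = 59508/148385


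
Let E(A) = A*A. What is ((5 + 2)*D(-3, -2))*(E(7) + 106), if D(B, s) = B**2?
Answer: 9765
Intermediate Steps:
E(A) = A**2
((5 + 2)*D(-3, -2))*(E(7) + 106) = ((5 + 2)*(-3)**2)*(7**2 + 106) = (7*9)*(49 + 106) = 63*155 = 9765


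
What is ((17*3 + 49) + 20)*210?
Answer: 25200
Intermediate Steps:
((17*3 + 49) + 20)*210 = ((51 + 49) + 20)*210 = (100 + 20)*210 = 120*210 = 25200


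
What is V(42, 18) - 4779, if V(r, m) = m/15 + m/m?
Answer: -23884/5 ≈ -4776.8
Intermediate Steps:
V(r, m) = 1 + m/15 (V(r, m) = m*(1/15) + 1 = m/15 + 1 = 1 + m/15)
V(42, 18) - 4779 = (1 + (1/15)*18) - 4779 = (1 + 6/5) - 4779 = 11/5 - 4779 = -23884/5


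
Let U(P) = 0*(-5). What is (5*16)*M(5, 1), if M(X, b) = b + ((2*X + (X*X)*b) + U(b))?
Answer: 2880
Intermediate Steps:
U(P) = 0
M(X, b) = b + 2*X + b*X² (M(X, b) = b + ((2*X + (X*X)*b) + 0) = b + ((2*X + X²*b) + 0) = b + ((2*X + b*X²) + 0) = b + (2*X + b*X²) = b + 2*X + b*X²)
(5*16)*M(5, 1) = (5*16)*(1 + 2*5 + 1*5²) = 80*(1 + 10 + 1*25) = 80*(1 + 10 + 25) = 80*36 = 2880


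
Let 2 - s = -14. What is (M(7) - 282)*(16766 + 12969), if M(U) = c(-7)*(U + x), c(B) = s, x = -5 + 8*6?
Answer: 15402730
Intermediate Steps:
s = 16 (s = 2 - 1*(-14) = 2 + 14 = 16)
x = 43 (x = -5 + 48 = 43)
c(B) = 16
M(U) = 688 + 16*U (M(U) = 16*(U + 43) = 16*(43 + U) = 688 + 16*U)
(M(7) - 282)*(16766 + 12969) = ((688 + 16*7) - 282)*(16766 + 12969) = ((688 + 112) - 282)*29735 = (800 - 282)*29735 = 518*29735 = 15402730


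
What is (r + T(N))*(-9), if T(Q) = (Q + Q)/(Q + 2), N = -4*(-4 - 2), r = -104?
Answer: 11952/13 ≈ 919.38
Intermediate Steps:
N = 24 (N = -4*(-6) = 24)
T(Q) = 2*Q/(2 + Q) (T(Q) = (2*Q)/(2 + Q) = 2*Q/(2 + Q))
(r + T(N))*(-9) = (-104 + 2*24/(2 + 24))*(-9) = (-104 + 2*24/26)*(-9) = (-104 + 2*24*(1/26))*(-9) = (-104 + 24/13)*(-9) = -1328/13*(-9) = 11952/13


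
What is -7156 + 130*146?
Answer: 11824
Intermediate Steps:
-7156 + 130*146 = -7156 + 18980 = 11824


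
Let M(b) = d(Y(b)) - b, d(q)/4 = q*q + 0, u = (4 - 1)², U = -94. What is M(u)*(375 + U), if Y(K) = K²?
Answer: 7372035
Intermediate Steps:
u = 9 (u = 3² = 9)
d(q) = 4*q² (d(q) = 4*(q*q + 0) = 4*(q² + 0) = 4*q²)
M(b) = -b + 4*b⁴ (M(b) = 4*(b²)² - b = 4*b⁴ - b = -b + 4*b⁴)
M(u)*(375 + U) = (-1*9 + 4*9⁴)*(375 - 94) = (-9 + 4*6561)*281 = (-9 + 26244)*281 = 26235*281 = 7372035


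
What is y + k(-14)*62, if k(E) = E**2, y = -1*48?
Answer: 12104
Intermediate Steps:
y = -48
y + k(-14)*62 = -48 + (-14)**2*62 = -48 + 196*62 = -48 + 12152 = 12104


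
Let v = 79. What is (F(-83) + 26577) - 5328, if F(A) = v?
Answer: 21328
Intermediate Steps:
F(A) = 79
(F(-83) + 26577) - 5328 = (79 + 26577) - 5328 = 26656 - 5328 = 21328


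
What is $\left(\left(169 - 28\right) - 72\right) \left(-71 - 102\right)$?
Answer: $-11937$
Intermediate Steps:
$\left(\left(169 - 28\right) - 72\right) \left(-71 - 102\right) = \left(\left(169 - 28\right) - 72\right) \left(-173\right) = \left(141 - 72\right) \left(-173\right) = 69 \left(-173\right) = -11937$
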